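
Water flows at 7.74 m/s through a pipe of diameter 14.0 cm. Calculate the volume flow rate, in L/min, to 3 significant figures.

Q = A·v = 0.0154 m² × 7.74 m/s = 0.119 m³/s.
Converting: 0.119 m³/s × 60000 = 7150 L/min.

7150 L/min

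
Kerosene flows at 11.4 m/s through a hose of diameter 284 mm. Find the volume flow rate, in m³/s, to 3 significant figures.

Q ≈ 0.722 m³/s

Q = A·v = 0.0633 m² × 11.4 m/s = 0.722 m³/s.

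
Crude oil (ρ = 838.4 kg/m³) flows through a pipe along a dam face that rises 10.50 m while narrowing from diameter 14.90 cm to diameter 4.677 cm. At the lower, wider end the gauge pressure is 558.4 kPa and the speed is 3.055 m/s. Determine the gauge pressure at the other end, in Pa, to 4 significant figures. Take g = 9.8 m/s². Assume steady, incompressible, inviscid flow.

Continuity gives A₁v₁ = A₂v₂, so v₂ = (174.4 cm²)/(17.18 cm²) × 3.055 m/s = 31.01 m/s.
Bernoulli: P₁ + ½ρv₁² + ρg h₁ = P₂ + ½ρv₂² + ρg h₂, so P₂ = P₁ + ½ρ(v₁² − v₂²) − ρg(h₂ − h₁).
P₂ = 558400 + ½·838.4·(3.055² − 31.01²) − 838.4·9.8·(+10.50) = 558400 + (-399100) − (86270) = 73030 Pa.

P₂ = 73030 Pa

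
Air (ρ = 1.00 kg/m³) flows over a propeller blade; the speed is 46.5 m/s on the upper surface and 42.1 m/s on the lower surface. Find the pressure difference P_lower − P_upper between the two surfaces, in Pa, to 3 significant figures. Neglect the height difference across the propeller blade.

ΔP = 195 Pa

With negligible Δh, P + ½ρv² is constant, so P_low − P_up = ½ρ(v_up² − v_low²).
ΔP = ½·1.00·(46.5² − 42.1²) = 195 Pa.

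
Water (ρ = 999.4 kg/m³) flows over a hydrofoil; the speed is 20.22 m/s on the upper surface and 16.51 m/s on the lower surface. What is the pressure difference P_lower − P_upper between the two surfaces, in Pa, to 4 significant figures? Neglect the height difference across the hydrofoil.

ΔP = 68090 Pa

The pressure is lower where the speed is higher: ΔP = ½ρ(v_up² − v_low²).
ΔP = ½·999.4·(20.22² − 16.51²) = 68090 Pa.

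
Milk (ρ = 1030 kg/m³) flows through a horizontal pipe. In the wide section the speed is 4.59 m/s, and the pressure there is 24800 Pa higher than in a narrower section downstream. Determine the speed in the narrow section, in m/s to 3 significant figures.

Along the level pipe P + ½ρv² is conserved, hence v₂² = v₁² + 2(P₁ − P₂)/ρ.
v₂ = √(4.59² + 2·24800/1030) = √(21.1 + 48.2) = 8.32 m/s.

v₂ = 8.32 m/s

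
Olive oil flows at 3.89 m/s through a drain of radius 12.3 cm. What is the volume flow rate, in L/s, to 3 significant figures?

Q ≈ 185 L/s

Q = A·v = 0.0475 m² × 3.89 m/s = 0.185 m³/s.
Converting: 0.185 m³/s × 1000 = 185 L/s.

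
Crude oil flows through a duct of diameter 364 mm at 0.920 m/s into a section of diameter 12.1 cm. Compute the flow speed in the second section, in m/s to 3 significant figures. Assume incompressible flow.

The volume flow rate is constant, so v₂ = (A₁/A₂)v₁ = (1040/115)·0.920 = 8.33 m/s.

v₂ ≈ 8.33 m/s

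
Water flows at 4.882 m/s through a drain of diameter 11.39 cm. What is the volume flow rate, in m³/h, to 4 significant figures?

Q ≈ 179.1 m³/h

Q = A·v = 0.01019 m² × 4.882 m/s = 0.04974 m³/s.
Converting: 0.04974 m³/s × 3600 = 179.1 m³/h.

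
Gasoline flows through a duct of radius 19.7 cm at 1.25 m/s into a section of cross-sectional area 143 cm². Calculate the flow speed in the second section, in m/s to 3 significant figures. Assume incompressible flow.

By continuity, v₂ = v₁·A₁/A₂ = 1.25·(1220/143) = 10.7 m/s.

v₂ ≈ 10.7 m/s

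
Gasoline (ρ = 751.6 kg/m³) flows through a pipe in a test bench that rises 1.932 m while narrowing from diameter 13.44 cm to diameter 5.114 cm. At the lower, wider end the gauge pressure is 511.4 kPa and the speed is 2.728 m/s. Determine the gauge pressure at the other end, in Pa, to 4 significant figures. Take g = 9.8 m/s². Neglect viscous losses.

Mass conservation (A₁v₁ = A₂v₂) gives v₂ = 2.728 × 141.9/20.54 = 18.84 m/s.
Applying Bernoulli between the two ends and solving for P₂: P₂ = P₁ + ½ρ(v₁² − v₂²) − ρgΔh.
P₂ = 511400 + ½·751.6·(2.728² − 18.84²) − 751.6·9.8·(+1.932) = 511400 + (-130600) − (14230) = 366600 Pa.

P₂ ≈ 366600 Pa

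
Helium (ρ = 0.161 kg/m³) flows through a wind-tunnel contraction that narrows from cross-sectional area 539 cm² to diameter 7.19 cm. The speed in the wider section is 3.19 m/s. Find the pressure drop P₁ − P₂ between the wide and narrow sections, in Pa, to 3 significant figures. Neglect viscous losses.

ΔP ≈ 144 Pa

Continuity gives A₁v₁ = A₂v₂, so v₂ = (539 cm²)/(40.6 cm²) × 3.19 m/s = 42.3 m/s.
With no height change, Bernoulli's equation is P₁ + ½ρv₁² = P₂ + ½ρv₂².
P₁ − P₂ = ½·0.161·(42.3² − 3.19²) = ½·0.161·1780 = 144 Pa.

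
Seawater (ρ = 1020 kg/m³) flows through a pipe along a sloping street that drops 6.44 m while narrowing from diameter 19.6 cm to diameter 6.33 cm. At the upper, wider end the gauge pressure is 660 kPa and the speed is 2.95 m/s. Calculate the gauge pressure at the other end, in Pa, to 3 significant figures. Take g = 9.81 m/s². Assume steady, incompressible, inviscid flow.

P₂ = 321000 Pa

Continuity gives A₁v₁ = A₂v₂, so v₂ = (302 cm²)/(31.5 cm²) × 2.95 m/s = 28.3 m/s.
Energy conservation along the streamline gives P₂ = P₁ − ½ρ(v₂² − v₁²) − ρg(h₂ − h₁).
P₂ = 660000 + ½·1020·(2.95² − 28.3²) − 1020·9.81·(−6.44) = 660000 + (-404000) − (-64400) = 321000 Pa.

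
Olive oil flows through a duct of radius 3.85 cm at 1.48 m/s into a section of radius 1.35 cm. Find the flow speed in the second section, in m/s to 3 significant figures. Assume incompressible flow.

v₂ ≈ 12.0 m/s

Mass conservation (A₁v₁ = A₂v₂) gives v₂ = 1.48 × 46.6/5.73 = 12.0 m/s.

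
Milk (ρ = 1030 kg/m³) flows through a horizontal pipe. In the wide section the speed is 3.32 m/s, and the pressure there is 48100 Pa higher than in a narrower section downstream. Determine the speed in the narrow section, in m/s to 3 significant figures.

With h₁ = h₂, rearranging Bernoulli gives v₂ = √(v₁² + 2ΔP/ρ).
v₂ = √(3.32² + 2·48100/1030) = √(11.0 + 93.4) = 10.2 m/s.

v₂ = 10.2 m/s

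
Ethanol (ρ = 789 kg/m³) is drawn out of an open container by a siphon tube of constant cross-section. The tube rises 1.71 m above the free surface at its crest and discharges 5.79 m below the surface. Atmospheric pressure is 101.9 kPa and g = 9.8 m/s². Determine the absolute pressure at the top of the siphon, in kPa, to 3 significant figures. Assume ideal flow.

P_top = 43.9 kPa

From the surface to the outlet (both open to atmosphere, surface at rest): v = √(2g·h_out) = √(2·9.8·5.79) = 10.7 m/s.
Continuity keeps v the same throughout the tube; from surface to crest, P_atm + 0 = P_top + ½ρv² + ρg·h_top.
P_top = 101900 − ½·789·10.7² − 789·9.8·1.71 = 43900 Pa.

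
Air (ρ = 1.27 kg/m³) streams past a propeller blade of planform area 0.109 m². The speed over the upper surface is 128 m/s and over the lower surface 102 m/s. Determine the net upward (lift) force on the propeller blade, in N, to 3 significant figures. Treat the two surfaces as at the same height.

F = 414 N

With equal heights on the two surfaces, Bernoulli gives P_lower − P_upper = ½ρ(v_upper² − v_lower²).
ΔP = ½·1.27·(128² − 102²) = 3800 Pa.
Lift = ΔP · A = 3800 × 0.109 = 414 N.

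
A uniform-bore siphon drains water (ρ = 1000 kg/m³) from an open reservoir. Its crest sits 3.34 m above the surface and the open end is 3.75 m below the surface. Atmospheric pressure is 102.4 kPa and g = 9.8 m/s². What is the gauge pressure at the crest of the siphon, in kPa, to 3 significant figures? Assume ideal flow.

P_gauge ≈ -69.5 kPa

Bernoulli surface→outlet gives ½v² = g·h_out, so v = √(2·9.8·3.75) = 8.57 m/s.
With constant cross-section the crest speed equals v; applying Bernoulli from the surface up to the crest, P_top = P_atm − ½ρv² − ρg·h_top.
P_top = 102400 − ½·1000·8.57² − 1000·9.8·3.34 = 32900 Pa. So P_gauge = P_top − P_atm = -69500 Pa.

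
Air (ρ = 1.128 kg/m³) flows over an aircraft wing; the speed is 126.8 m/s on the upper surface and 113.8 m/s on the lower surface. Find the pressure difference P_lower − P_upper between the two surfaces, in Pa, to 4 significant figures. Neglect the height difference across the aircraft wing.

The pressure is lower where the speed is higher: ΔP = ½ρ(v_up² − v_low²).
ΔP = ½·1.128·(126.8² − 113.8²) = 1764 Pa.

ΔP = 1764 Pa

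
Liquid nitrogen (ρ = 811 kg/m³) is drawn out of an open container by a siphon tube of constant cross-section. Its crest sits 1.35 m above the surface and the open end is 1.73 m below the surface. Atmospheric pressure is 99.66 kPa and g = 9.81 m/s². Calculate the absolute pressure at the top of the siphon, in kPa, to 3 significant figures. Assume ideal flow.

Bernoulli surface→outlet gives ½v² = g·h_out, so v = √(2·9.81·1.73) = 5.83 m/s.
With constant cross-section the crest speed equals v; applying Bernoulli from the surface up to the crest, P_top = P_atm − ½ρv² − ρg·h_top.
P_top = 99660 − ½·811·5.83² − 811·9.81·1.35 = 75200 Pa.

75.2 kPa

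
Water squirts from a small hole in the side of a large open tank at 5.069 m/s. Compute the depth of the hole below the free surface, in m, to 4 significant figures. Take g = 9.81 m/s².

Inverting v = √(2gh) gives h = v² / 2g.
h = 5.069²/(2·9.81) = 25.69/19.62 = 1.310 m.

1.310 m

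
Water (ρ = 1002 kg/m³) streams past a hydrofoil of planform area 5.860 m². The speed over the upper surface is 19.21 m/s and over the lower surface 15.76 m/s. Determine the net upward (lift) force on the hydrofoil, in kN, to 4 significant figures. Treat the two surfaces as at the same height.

With equal heights on the two surfaces, Bernoulli gives P_lower − P_upper = ½ρ(v_upper² − v_lower²).
ΔP = ½·1002·(19.21² − 15.76²) = 60440 Pa.
Lift = ΔP · A = 60440 × 5.860 = 354200 N.

F = 354.2 kN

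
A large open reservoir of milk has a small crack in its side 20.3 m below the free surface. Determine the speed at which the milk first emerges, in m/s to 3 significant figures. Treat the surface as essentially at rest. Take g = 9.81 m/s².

Bernoulli from surface to hole (P equal, v_surface ≈ 0): v = √(2gh) = √(2×9.81×20.3) = 20.0 m/s.

v = 20.0 m/s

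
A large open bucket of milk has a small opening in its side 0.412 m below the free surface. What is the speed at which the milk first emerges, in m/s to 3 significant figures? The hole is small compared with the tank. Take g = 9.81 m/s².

The surface is effectively still and both ends are open, so ½v² = gh and v = √(2·9.81·0.412) = 2.84 m/s.

2.84 m/s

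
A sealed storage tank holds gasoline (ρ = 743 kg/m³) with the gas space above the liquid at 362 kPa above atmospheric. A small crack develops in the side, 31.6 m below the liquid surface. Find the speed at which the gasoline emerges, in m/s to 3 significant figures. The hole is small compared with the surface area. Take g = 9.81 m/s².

39.9 m/s

Take point 1 at the surface (v₁ ≈ 0) and point 2 at the hole (at atmospheric pressure). Bernoulli: P₁ + ρg h = P_atm + ½ρv₂².
With P₁ − P_atm = 362000 Pa, v₂ = √(2gh + 2ΔP/ρ) = √(2·9.81·31.6 + 2·362000/743) = 39.9 m/s.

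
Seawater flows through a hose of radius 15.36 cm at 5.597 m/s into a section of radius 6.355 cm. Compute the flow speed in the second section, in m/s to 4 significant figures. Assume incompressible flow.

By continuity, v₂ = v₁·A₁/A₂ = 5.597·(741.2/126.9) = 32.70 m/s.

v₂ = 32.70 m/s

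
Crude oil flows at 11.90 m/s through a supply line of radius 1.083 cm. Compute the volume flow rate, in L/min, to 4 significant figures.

Q = A·v = 0.0003685 m² × 11.90 m/s = 0.004385 m³/s.
Converting: 0.004385 m³/s × 60000 = 263.1 L/min.

Q ≈ 263.1 L/min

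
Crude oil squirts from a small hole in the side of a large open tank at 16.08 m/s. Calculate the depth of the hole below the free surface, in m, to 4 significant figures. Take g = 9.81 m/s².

For a small hole in a large open tank, ½v² = gh, giving h = v²/(2g).
h = 16.08²/(2·9.81) = 258.6/19.62 = 13.18 m.

13.18 m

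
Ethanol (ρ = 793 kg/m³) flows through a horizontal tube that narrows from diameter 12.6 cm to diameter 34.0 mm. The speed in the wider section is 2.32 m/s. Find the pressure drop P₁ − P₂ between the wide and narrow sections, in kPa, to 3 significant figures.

ΔP ≈ 400 kPa

Mass conservation (A₁v₁ = A₂v₂) gives v₂ = 2.32 × 125/9.08 = 31.9 m/s.
Along the horizontal streamline, P + ½ρv² is constant.
P₁ − P₂ = ½·793·(31.9² − 2.32²) = ½·793·1010 = 400000 Pa.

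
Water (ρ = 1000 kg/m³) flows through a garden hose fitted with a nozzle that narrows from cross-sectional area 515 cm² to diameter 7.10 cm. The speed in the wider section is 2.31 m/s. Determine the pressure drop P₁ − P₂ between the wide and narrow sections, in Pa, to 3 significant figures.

449000 Pa

Mass conservation (A₁v₁ = A₂v₂) gives v₂ = 2.31 × 515/39.6 = 30.0 m/s.
Along the horizontal streamline, P + ½ρv² is constant.
P₁ − P₂ = ½·1000·(30.0² − 2.31²) = ½·1000·898 = 449000 Pa.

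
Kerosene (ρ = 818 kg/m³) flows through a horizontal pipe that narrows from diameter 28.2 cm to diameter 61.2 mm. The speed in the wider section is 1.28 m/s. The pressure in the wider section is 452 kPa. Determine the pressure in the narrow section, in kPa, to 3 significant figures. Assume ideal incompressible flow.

Continuity gives A₁v₁ = A₂v₂, so v₂ = (625 cm²)/(29.4 cm²) × 1.28 m/s = 27.2 m/s.
The pipe is horizontal, so Bernoulli reduces to P₁ + ½ρv₁² = P₂ + ½ρv₂².
P₂ = P₁ − ½ρ(v₂² − v₁²) = 452000 − ½·818·(27.2² − 1.28²) = 452000 − 301000 = 151000 Pa.

P₂ ≈ 151 kPa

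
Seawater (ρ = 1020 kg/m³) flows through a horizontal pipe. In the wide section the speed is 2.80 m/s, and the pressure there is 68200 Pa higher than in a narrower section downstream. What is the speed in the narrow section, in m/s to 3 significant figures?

With h₁ = h₂, rearranging Bernoulli gives v₂ = √(v₁² + 2ΔP/ρ).
v₂ = √(2.80² + 2·68200/1020) = √(7.84 + 134) = 11.9 m/s.

v₂ = 11.9 m/s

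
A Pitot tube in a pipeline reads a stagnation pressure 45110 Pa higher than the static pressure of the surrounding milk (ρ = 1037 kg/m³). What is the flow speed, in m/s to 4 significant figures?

9.327 m/s

Bernoulli between the free stream and the stagnation point: ½ρv² = P_stag − P_static.
v = √(2ΔP/ρ) = √(2·45110/1037) = 9.327 m/s.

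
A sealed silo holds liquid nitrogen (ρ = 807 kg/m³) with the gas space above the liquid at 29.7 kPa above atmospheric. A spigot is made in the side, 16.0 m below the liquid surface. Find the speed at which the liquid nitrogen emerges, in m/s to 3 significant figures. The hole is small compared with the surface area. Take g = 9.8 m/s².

Take point 1 at the surface (v₁ ≈ 0) and point 2 at the hole (at atmospheric pressure). Bernoulli: P₁ + ρg h = P_atm + ½ρv₂².
With P₁ − P_atm = 29700 Pa, v₂ = √(2gh + 2ΔP/ρ) = √(2·9.8·16.0 + 2·29700/807) = 19.7 m/s.

v = 19.7 m/s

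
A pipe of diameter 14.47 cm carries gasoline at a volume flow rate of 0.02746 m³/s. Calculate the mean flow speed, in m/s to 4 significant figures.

Q = 0.02746 m³/s = 0.02746 m³/s.
v = Q/A = 0.02746 / 0.01644 = 1.670 m/s.

v = 1.670 m/s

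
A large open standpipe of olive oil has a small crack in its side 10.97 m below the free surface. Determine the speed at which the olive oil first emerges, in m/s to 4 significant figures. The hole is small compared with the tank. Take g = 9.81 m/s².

v = 14.67 m/s

Bernoulli from surface to hole (P equal, v_surface ≈ 0): v = √(2gh) = √(2×9.81×10.97) = 14.67 m/s.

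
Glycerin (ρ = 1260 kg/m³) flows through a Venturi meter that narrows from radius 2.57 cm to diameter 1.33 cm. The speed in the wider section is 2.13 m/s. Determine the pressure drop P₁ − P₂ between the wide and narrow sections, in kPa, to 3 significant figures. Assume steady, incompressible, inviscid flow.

Continuity gives A₁v₁ = A₂v₂, so v₂ = (20.7 cm²)/(1.39 cm²) × 2.13 m/s = 31.8 m/s.
With no height change, Bernoulli's equation is P₁ + ½ρv₁² = P₂ + ½ρv₂².
P₁ − P₂ = ½·1260·(31.8² − 2.13²) = ½·1260·1010 = 635000 Pa.

ΔP ≈ 635 kPa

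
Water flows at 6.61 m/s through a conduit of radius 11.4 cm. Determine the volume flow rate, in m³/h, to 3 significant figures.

Q ≈ 972 m³/h

Q = A·v = 0.0408 m² × 6.61 m/s = 0.270 m³/s.
Converting: 0.270 m³/s × 3600 = 972 m³/h.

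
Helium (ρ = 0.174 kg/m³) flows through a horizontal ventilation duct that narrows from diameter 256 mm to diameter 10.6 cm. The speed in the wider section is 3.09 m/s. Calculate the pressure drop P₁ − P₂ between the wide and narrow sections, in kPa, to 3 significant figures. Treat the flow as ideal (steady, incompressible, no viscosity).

The volume flow rate is constant, so v₂ = (A₁/A₂)v₁ = (515/88.2)·3.09 = 18.0 m/s.
The pipe is horizontal, so Bernoulli reduces to P₁ + ½ρv₁² = P₂ + ½ρv₂².
P₁ − P₂ = ½·0.174·(18.0² − 3.09²) = ½·0.174·315 = 27.4 Pa.

ΔP ≈ 0.0274 kPa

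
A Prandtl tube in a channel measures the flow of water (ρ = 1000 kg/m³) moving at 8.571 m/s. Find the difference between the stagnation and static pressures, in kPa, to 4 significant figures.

Bernoulli between the free stream and the stagnation point: ½ρv² = P_stag − P_static.
ΔP = ½·1000·8.571² = 36730 Pa.

ΔP ≈ 36.73 kPa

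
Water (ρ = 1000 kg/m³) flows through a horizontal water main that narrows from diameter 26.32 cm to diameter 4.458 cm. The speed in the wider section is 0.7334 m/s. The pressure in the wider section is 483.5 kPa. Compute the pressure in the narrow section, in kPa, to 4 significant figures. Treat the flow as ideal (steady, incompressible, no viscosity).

Mass conservation (A₁v₁ = A₂v₂) gives v₂ = 0.7334 × 544.1/15.61 = 25.56 m/s.
The pipe is horizontal, so Bernoulli reduces to P₁ + ½ρv₁² = P₂ + ½ρv₂².
P₂ = P₁ − ½ρ(v₂² − v₁²) = 483500 − ½·1000·(25.56² − 0.7334²) = 483500 − 326500 = 157000 Pa.

P₂ ≈ 157.0 kPa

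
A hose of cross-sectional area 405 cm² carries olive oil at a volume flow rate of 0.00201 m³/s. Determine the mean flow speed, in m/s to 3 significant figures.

0.0496 m/s

Q = 0.00201 m³/s = 0.00201 m³/s.
v = Q/A = 0.00201 / 0.0405 = 0.0496 m/s.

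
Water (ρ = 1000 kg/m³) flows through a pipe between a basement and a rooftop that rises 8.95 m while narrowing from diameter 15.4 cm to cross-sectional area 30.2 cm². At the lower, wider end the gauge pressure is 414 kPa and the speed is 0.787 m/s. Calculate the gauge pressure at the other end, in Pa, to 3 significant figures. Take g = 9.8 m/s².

The volume flow rate is constant, so v₂ = (A₁/A₂)v₁ = (186/30.2)·0.787 = 4.85 m/s.
Bernoulli: P₁ + ½ρv₁² + ρg h₁ = P₂ + ½ρv₂² + ρg h₂, so P₂ = P₁ + ½ρ(v₁² − v₂²) − ρg(h₂ − h₁).
P₂ = 414000 + ½·1000·(0.787² − 4.85²) − 1000·9.8·(+8.95) = 414000 + (-11500) − (87700) = 315000 Pa.

P₂ = 315000 Pa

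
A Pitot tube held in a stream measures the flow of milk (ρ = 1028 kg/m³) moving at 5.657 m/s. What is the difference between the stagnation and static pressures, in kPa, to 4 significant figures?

Bernoulli between the free stream and the stagnation point: ½ρv² = P_stag − P_static.
ΔP = ½·1028·5.657² = 16450 Pa.

ΔP ≈ 16.45 kPa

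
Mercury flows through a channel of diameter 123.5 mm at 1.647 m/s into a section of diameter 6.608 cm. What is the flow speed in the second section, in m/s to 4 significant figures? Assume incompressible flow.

v₂ ≈ 5.753 m/s

The volume flow rate is constant, so v₂ = (A₁/A₂)v₁ = (119.8/34.29)·1.647 = 5.753 m/s.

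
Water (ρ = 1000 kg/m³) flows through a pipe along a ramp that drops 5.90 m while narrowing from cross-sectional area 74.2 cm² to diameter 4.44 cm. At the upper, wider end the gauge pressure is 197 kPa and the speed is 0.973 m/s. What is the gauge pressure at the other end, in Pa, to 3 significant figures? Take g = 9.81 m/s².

244000 Pa

Mass conservation (A₁v₁ = A₂v₂) gives v₂ = 0.973 × 74.2/15.5 = 4.66 m/s.
Bernoulli: P₁ + ½ρv₁² + ρg h₁ = P₂ + ½ρv₂² + ρg h₂, so P₂ = P₁ + ½ρ(v₁² − v₂²) − ρg(h₂ − h₁).
P₂ = 197000 + ½·1000·(0.973² − 4.66²) − 1000·9.81·(−5.90) = 197000 + (-10400) − (-57900) = 244000 Pa.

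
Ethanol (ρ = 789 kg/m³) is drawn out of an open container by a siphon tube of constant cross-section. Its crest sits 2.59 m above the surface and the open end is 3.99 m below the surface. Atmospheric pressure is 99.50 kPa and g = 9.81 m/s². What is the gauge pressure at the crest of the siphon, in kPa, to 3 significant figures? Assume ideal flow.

The outlet speed comes from Torricelli: v = √(2g·3.99) = 8.85 m/s.
Continuity keeps v the same throughout the tube; from surface to crest, P_atm + 0 = P_top + ½ρv² + ρg·h_top.
P_top = 99500 − ½·789·8.85² − 789·9.81·2.59 = 48600 Pa. So P_gauge = P_top − P_atm = -50900 Pa.

P_gauge ≈ -50.9 kPa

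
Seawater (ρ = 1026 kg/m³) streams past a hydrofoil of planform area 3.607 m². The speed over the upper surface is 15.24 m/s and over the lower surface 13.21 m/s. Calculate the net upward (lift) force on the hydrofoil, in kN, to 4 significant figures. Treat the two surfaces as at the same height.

With equal heights on the two surfaces, Bernoulli gives P_lower − P_upper = ½ρ(v_upper² − v_lower²).
ΔP = ½·1026·(15.24² − 13.21²) = 29630 Pa.
Lift = ΔP · A = 29630 × 3.607 = 106900 N.

106.9 kN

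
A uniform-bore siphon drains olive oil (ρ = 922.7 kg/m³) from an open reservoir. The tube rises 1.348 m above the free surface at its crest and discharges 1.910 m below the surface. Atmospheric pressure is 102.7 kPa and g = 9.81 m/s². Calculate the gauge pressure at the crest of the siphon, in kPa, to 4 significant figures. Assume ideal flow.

From the surface to the outlet (both open to atmosphere, surface at rest): v = √(2g·h_out) = √(2·9.81·1.910) = 6.122 m/s.
With constant cross-section the crest speed equals v; applying Bernoulli from the surface up to the crest, P_top = P_atm − ½ρv² − ρg·h_top.
P_top = 102700 − ½·922.7·6.122² − 922.7·9.81·1.348 = 73210 Pa. So P_gauge = P_top − P_atm = -29490 Pa.

P_gauge ≈ -29.49 kPa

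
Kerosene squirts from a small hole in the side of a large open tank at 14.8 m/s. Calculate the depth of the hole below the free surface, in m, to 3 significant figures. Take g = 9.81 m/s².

h ≈ 11.2 m

Inverting v = √(2gh) gives h = v² / 2g.
h = 14.8²/(2·9.81) = 219/19.62 = 11.2 m.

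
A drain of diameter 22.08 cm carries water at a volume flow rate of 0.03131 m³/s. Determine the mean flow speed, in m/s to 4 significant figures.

Q = 0.03131 m³/s = 0.03131 m³/s.
v = Q/A = 0.03131 / 0.03829 = 0.8177 m/s.

v ≈ 0.8177 m/s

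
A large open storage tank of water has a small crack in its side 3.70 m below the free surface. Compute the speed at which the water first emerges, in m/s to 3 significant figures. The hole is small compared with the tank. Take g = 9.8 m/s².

v ≈ 8.52 m/s

The surface is effectively still and both ends are open, so ½v² = gh and v = √(2·9.8·3.70) = 8.52 m/s.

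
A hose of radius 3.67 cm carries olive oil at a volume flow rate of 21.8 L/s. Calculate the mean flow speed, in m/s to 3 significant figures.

Q = 21.8 L/s = 0.0218 m³/s.
v = Q/A = 0.0218 / 0.00423 = 5.15 m/s.

v = 5.15 m/s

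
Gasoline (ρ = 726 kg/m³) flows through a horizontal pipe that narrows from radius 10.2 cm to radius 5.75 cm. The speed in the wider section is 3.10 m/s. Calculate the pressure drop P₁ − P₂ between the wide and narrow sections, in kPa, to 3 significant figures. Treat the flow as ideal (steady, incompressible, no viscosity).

By continuity, v₂ = v₁·A₁/A₂ = 3.10·(327/104) = 9.75 m/s.
With no height change, Bernoulli's equation is P₁ + ½ρv₁² = P₂ + ½ρv₂².
P₁ − P₂ = ½·726·(9.75² − 3.10²) = ½·726·85.5 = 31100 Pa.

ΔP ≈ 31.1 kPa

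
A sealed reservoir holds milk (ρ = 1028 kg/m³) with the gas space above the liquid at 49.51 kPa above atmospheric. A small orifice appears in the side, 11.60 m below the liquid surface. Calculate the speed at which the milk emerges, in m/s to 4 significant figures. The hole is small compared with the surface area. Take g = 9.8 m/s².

v ≈ 17.99 m/s

Take point 1 at the surface (v₁ ≈ 0) and point 2 at the hole (at atmospheric pressure). Bernoulli: P₁ + ρg h = P_atm + ½ρv₂².
With P₁ − P_atm = 49510 Pa, v₂ = √(2gh + 2ΔP/ρ) = √(2·9.8·11.60 + 2·49510/1028) = 17.99 m/s.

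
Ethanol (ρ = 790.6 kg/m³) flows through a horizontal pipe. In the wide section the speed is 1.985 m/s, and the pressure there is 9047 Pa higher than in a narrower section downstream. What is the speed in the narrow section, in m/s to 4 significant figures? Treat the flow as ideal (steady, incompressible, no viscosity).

With h₁ = h₂, rearranging Bernoulli gives v₂ = √(v₁² + 2ΔP/ρ).
v₂ = √(1.985² + 2·9047/790.6) = √(3.940 + 22.89) = 5.179 m/s.

v₂ ≈ 5.179 m/s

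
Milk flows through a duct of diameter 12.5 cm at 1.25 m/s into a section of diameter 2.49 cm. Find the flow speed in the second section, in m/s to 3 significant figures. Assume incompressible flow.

The volume flow rate is constant, so v₂ = (A₁/A₂)v₁ = (123/4.87)·1.25 = 31.5 m/s.

v₂ ≈ 31.5 m/s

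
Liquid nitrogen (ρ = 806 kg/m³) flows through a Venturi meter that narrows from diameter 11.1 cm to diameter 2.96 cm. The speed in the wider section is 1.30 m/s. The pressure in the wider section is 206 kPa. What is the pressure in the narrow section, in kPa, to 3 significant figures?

P₂ = 72.0 kPa

Continuity gives A₁v₁ = A₂v₂, so v₂ = (96.8 cm²)/(6.88 cm²) × 1.30 m/s = 18.3 m/s.
Bernoulli (h₁ = h₂): P₁ − P₂ = ½ρ(v₂² − v₁²).
P₂ = P₁ − ½ρ(v₂² − v₁²) = 206000 − ½·806·(18.3² − 1.30²) = 206000 − 134000 = 72000 Pa.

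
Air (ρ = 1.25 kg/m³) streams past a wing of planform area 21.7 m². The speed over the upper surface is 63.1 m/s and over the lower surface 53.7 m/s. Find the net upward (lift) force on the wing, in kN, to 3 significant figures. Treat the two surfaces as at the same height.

With equal heights on the two surfaces, Bernoulli gives P_lower − P_upper = ½ρ(v_upper² − v_lower²).
ΔP = ½·1.25·(63.1² − 53.7²) = 686 Pa.
Lift = ΔP · A = 686 × 21.7 = 14900 N.

14.9 kN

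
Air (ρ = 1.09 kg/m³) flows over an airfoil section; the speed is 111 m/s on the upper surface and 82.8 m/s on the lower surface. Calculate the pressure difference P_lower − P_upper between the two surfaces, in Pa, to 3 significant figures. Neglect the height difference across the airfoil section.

ΔP ≈ 2980 Pa

Bernoulli (same height): P_lower − P_upper = ½ρ(v_upper² − v_lower²).
ΔP = ½·1.09·(111² − 82.8²) = 2980 Pa.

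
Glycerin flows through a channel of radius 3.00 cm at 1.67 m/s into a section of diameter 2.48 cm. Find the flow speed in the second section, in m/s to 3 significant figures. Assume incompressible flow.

Mass conservation (A₁v₁ = A₂v₂) gives v₂ = 1.67 × 28.3/4.83 = 9.77 m/s.

v₂ ≈ 9.77 m/s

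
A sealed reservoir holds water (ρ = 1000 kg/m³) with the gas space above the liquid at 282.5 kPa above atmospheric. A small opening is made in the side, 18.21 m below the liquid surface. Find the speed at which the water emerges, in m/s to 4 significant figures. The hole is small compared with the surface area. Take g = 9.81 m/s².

v = 30.37 m/s

Take point 1 at the surface (v₁ ≈ 0) and point 2 at the hole (at atmospheric pressure). Bernoulli: P₁ + ρg h = P_atm + ½ρv₂².
With P₁ − P_atm = 282500 Pa, v₂ = √(2gh + 2ΔP/ρ) = √(2·9.81·18.21 + 2·282500/1000) = 30.37 m/s.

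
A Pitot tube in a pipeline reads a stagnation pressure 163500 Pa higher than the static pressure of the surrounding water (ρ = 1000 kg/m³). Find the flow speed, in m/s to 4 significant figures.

v ≈ 18.08 m/s

Bernoulli between the free stream and the stagnation point: ½ρv² = P_stag − P_static.
v = √(2ΔP/ρ) = √(2·163500/1000) = 18.08 m/s.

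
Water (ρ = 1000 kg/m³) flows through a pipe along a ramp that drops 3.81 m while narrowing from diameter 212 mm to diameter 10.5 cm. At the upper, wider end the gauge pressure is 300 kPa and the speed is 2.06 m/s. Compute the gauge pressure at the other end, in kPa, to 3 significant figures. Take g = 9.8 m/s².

Mass conservation (A₁v₁ = A₂v₂) gives v₂ = 2.06 × 353/86.6 = 8.40 m/s.
Applying Bernoulli between the two ends and solving for P₂: P₂ = P₁ + ½ρ(v₁² − v₂²) − ρgΔh.
P₂ = 300000 + ½·1000·(2.06² − 8.40²) − 1000·9.8·(−3.81) = 300000 + (-33100) − (-37300) = 304000 Pa.

304 kPa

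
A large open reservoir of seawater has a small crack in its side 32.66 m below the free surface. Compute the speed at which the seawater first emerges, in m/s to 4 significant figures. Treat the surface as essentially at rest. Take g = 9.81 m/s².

v = 25.31 m/s

The surface is effectively still and both ends are open, so ½v² = gh and v = √(2·9.81·32.66) = 25.31 m/s.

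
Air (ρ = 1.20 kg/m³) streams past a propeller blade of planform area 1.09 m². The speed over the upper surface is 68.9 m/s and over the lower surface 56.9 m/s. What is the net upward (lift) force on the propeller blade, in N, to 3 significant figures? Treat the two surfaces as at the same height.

F ≈ 987 N

From P + ½ρv² = const at equal height, P_low − P_up = ½ρ(v_up² − v_low²).
ΔP = ½·1.20·(68.9² − 56.9²) = 906 Pa.
Lift = ΔP · A = 906 × 1.09 = 987 N.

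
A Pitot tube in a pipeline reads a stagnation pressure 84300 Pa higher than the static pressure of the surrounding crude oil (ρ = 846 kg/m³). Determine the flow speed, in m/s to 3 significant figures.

Bernoulli between the free stream and the stagnation point: ½ρv² = P_stag − P_static.
v = √(2ΔP/ρ) = √(2·84300/846) = 14.1 m/s.

v ≈ 14.1 m/s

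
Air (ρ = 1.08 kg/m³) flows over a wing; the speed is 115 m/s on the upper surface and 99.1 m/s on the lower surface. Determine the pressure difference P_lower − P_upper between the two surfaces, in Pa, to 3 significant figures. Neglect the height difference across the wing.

With negligible Δh, P + ½ρv² is constant, so P_low − P_up = ½ρ(v_up² − v_low²).
ΔP = ½·1.08·(115² − 99.1²) = 1840 Pa.

1840 Pa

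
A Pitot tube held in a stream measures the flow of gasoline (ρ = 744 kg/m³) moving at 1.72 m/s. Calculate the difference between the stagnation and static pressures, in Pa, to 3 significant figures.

ΔP ≈ 1100 Pa

Bernoulli between the free stream and the stagnation point: ½ρv² = P_stag − P_static.
ΔP = ½·744·1.72² = 1100 Pa.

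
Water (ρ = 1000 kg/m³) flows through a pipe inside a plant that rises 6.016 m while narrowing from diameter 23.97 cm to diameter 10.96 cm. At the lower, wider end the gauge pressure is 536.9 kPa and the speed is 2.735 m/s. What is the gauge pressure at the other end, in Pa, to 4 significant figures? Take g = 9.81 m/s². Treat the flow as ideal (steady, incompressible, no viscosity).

Continuity gives A₁v₁ = A₂v₂, so v₂ = (451.3 cm²)/(94.34 cm²) × 2.735 m/s = 13.08 m/s.
Applying Bernoulli between the two ends and solving for P₂: P₂ = P₁ + ½ρ(v₁² − v₂²) − ρgΔh.
P₂ = 536900 + ½·1000·(2.735² − 13.08²) − 1000·9.81·(+6.016) = 536900 + (-81830) − (59020) = 396100 Pa.

P₂ ≈ 396100 Pa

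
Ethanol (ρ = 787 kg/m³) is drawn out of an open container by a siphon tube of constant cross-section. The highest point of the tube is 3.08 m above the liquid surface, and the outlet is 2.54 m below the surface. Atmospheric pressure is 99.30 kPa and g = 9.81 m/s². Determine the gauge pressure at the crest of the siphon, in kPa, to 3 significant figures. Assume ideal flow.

-43.4 kPa

From the surface to the outlet (both open to atmosphere, surface at rest): v = √(2g·h_out) = √(2·9.81·2.54) = 7.06 m/s.
With constant cross-section the crest speed equals v; applying Bernoulli from the surface up to the crest, P_top = P_atm − ½ρv² − ρg·h_top.
P_top = 99300 − ½·787·7.06² − 787·9.81·3.08 = 55900 Pa. So P_gauge = P_top − P_atm = -43400 Pa.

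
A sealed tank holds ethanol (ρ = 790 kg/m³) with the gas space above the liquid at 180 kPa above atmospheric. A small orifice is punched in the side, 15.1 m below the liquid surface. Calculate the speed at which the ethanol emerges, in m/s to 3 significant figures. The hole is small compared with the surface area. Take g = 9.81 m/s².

Take point 1 at the surface (v₁ ≈ 0) and point 2 at the hole (at atmospheric pressure). Bernoulli: P₁ + ρg h = P_atm + ½ρv₂².
With P₁ − P_atm = 180000 Pa, v₂ = √(2gh + 2ΔP/ρ) = √(2·9.81·15.1 + 2·180000/790) = 27.4 m/s.

v ≈ 27.4 m/s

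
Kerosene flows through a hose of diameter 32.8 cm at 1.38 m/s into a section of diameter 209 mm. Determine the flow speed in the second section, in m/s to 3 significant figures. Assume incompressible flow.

By continuity, v₂ = v₁·A₁/A₂ = 1.38·(845/343) = 3.40 m/s.

3.40 m/s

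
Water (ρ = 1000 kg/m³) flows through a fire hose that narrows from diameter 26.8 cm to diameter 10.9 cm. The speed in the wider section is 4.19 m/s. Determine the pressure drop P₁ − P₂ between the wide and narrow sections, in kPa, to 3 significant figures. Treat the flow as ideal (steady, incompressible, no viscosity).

ΔP ≈ 312 kPa

Mass conservation (A₁v₁ = A₂v₂) gives v₂ = 4.19 × 564/93.3 = 25.3 m/s.
With no height change, Bernoulli's equation is P₁ + ½ρv₁² = P₂ + ½ρv₂².
P₁ − P₂ = ½·1000·(25.3² − 4.19²) = ½·1000·624 = 312000 Pa.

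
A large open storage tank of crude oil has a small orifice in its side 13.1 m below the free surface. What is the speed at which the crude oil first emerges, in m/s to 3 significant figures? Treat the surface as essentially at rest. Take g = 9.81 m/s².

With the surface at rest and both surface and jet at atmospheric pressure, Bernoulli gives ρg h = ½ρv², so v = √(2gh) = √(2·9.81·13.1) = 16.0 m/s.

v ≈ 16.0 m/s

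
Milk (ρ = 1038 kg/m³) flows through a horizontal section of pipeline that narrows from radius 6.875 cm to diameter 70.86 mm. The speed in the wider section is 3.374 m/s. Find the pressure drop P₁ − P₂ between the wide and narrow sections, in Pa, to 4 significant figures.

By continuity, v₂ = v₁·A₁/A₂ = 3.374·(148.5/39.44) = 12.70 m/s.
With no height change, Bernoulli's equation is P₁ + ½ρv₁² = P₂ + ½ρv₂².
P₁ − P₂ = ½·1038·(12.70² − 3.374²) = ½·1038·150.0 = 77860 Pa.

ΔP ≈ 77860 Pa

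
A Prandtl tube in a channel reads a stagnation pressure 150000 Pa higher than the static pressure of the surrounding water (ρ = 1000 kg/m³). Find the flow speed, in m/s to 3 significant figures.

Bernoulli between the free stream and the stagnation point: ½ρv² = P_stag − P_static.
v = √(2ΔP/ρ) = √(2·150000/1000) = 17.3 m/s.

17.3 m/s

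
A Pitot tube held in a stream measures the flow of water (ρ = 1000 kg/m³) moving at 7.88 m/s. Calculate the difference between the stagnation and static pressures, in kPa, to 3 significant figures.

The dynamic pressure equals the rise in static pressure at the stagnation point: ΔP = ½ρv².
ΔP = ½·1000·7.88² = 31000 Pa.

ΔP ≈ 31.0 kPa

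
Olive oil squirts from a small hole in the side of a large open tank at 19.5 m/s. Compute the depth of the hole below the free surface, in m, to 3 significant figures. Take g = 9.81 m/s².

For a small hole in a large open tank, ½v² = gh, giving h = v²/(2g).
h = 19.5²/(2·9.81) = 380/19.62 = 19.4 m.

h = 19.4 m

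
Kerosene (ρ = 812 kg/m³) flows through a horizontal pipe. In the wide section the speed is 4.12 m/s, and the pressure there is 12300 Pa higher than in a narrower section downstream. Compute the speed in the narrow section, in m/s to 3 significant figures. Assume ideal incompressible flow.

With h₁ = h₂, rearranging Bernoulli gives v₂ = √(v₁² + 2ΔP/ρ).
v₂ = √(4.12² + 2·12300/812) = √(17.0 + 30.3) = 6.88 m/s.

6.88 m/s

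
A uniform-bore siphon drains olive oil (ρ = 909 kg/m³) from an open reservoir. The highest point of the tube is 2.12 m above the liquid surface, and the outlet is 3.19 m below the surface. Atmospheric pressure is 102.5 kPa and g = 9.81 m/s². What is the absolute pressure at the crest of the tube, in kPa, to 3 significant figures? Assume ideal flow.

Bernoulli surface→outlet gives ½v² = g·h_out, so v = √(2·9.81·3.19) = 7.91 m/s.
With constant cross-section the crest speed equals v; applying Bernoulli from the surface up to the crest, P_top = P_atm − ½ρv² − ρg·h_top.
P_top = 102500 − ½·909·7.91² − 909·9.81·2.12 = 55100 Pa.

P_top ≈ 55.1 kPa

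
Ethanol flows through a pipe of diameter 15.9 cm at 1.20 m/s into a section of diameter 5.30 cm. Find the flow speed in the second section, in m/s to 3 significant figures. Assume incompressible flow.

The volume flow rate is constant, so v₂ = (A₁/A₂)v₁ = (199/22.1)·1.20 = 10.8 m/s.

v₂ ≈ 10.8 m/s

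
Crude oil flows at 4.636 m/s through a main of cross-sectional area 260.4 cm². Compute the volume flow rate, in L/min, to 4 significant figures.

Q = A·v = 0.02604 m² × 4.636 m/s = 0.1207 m³/s.
Converting: 0.1207 m³/s × 60000 = 7243 L/min.

Q ≈ 7243 L/min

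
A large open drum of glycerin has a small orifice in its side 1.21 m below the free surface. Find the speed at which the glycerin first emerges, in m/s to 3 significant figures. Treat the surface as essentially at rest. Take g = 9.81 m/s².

v = 4.87 m/s

Torricelli's result v = √(2gh) gives v = √(2·9.81·1.21) = 4.87 m/s.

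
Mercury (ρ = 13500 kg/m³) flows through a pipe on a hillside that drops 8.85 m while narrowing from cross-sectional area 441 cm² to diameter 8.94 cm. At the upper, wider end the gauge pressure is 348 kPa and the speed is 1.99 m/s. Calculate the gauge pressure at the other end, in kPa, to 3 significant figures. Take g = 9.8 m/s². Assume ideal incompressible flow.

Mass conservation (A₁v₁ = A₂v₂) gives v₂ = 1.99 × 441/62.8 = 14.0 m/s.
Bernoulli: P₁ + ½ρv₁² + ρg h₁ = P₂ + ½ρv₂² + ρg h₂, so P₂ = P₁ + ½ρ(v₁² − v₂²) − ρg(h₂ − h₁).
P₂ = 348000 + ½·13500·(1.99² − 14.0²) − 13500·9.8·(−8.85) = 348000 + (-1290000) − (-1170000) = 226000 Pa.

P₂ = 226 kPa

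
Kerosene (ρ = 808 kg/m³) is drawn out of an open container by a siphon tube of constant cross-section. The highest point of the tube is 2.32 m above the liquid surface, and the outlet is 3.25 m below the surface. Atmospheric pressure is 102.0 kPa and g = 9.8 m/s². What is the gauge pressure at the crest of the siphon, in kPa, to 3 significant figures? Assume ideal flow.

P_gauge ≈ -44.1 kPa

From the surface to the outlet (both open to atmosphere, surface at rest): v = √(2g·h_out) = √(2·9.8·3.25) = 7.98 m/s.
Continuity keeps v the same throughout the tube; from surface to crest, P_atm + 0 = P_top + ½ρv² + ρg·h_top.
P_top = 102000 − ½·808·7.98² − 808·9.8·2.32 = 57900 Pa. So P_gauge = P_top − P_atm = -44100 Pa.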